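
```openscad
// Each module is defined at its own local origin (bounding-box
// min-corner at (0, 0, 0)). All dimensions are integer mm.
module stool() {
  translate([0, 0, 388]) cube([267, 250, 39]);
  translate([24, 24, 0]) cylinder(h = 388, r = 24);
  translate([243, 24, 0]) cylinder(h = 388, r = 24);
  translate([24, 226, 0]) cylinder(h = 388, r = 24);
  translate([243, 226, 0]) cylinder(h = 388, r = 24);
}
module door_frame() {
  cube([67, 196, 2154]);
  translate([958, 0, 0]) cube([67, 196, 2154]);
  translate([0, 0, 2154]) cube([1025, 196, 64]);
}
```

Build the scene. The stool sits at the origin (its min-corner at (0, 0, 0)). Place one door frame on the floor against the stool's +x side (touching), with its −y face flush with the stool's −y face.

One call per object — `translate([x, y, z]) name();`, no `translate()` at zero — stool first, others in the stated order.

stool();
translate([267, 0, 0]) door_frame();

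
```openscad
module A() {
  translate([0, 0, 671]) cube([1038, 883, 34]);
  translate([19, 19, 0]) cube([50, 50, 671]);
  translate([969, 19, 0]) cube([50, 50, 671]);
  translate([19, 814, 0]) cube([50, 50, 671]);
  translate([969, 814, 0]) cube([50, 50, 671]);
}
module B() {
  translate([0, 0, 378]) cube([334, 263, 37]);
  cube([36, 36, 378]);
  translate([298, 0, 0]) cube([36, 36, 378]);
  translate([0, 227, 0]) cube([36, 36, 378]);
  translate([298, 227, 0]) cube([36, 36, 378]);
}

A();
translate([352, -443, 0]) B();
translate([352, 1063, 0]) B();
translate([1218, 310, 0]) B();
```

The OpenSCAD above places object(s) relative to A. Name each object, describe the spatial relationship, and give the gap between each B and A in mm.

A is a table. B is a stool. Three stools sit around the table at the −y, +y, +x sides. The gap between each stool and the table is 180 mm.

Each stool's nearest face is 180 mm from the table's bounding box.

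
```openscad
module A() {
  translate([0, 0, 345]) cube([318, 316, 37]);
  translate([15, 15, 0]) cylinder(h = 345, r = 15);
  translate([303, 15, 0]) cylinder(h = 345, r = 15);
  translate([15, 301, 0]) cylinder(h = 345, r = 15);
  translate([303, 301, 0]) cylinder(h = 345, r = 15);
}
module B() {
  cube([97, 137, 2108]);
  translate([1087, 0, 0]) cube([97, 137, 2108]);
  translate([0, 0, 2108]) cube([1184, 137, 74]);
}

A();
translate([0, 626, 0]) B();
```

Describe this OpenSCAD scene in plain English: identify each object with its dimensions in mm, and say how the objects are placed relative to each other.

A is a four-legged stool. The seat is 318×316 mm, 37 mm thick, top at z = 382 mm. It stands on four round legs, each 30 mm in diameter, from z = 0 to the seat underside, each leg's axis is inset half a diameter from the nearest pair of seat edges (so the leg's bounding box is flush with the corner).

B is a rectangular door frame: two vertical jambs of 97×137 mm section, 2108 mm tall, with a clear opening 990 mm wide between their inner faces. A header 74 mm tall and 137 mm deep lies on top of the jambs and spans the full outside width.

The door frame is on the floor beside the stool on its +y side.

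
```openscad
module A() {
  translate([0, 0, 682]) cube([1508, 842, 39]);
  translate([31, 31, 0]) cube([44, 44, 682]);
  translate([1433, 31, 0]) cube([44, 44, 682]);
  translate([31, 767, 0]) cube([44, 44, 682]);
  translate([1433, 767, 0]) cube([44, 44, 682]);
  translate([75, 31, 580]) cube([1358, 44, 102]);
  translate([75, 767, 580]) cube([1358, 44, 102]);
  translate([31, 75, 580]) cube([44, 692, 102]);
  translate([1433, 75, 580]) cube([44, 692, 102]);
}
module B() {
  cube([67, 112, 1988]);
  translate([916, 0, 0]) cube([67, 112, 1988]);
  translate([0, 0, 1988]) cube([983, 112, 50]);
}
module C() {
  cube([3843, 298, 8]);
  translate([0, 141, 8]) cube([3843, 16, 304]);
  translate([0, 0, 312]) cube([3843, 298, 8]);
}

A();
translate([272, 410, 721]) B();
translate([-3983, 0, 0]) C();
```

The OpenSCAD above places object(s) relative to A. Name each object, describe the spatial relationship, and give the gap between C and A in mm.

A is a table. B is a door frame. C is an I-beam. The door frame is on top of the table. The I-beam is on the floor beside the table on its −x side. The gap between the I-beam and the table is 140 mm.

The I-beam's nearest face is 140 mm from the table's −x face.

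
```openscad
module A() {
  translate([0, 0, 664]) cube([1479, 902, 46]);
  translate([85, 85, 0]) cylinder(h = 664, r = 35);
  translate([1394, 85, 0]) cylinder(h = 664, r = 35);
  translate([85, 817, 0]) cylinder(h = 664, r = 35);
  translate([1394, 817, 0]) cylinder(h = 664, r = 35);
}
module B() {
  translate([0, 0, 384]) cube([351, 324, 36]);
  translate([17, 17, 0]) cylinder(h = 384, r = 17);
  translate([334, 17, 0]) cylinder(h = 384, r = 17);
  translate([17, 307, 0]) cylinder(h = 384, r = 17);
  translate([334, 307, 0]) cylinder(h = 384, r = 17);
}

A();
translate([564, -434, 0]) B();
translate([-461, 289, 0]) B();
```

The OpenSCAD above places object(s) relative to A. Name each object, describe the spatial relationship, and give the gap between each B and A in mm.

Each stool's nearest face is 110 mm from the table's bounding box.

A is a table. B is a stool. Two stools sit around the table at the −y, −x sides. The gap between each stool and the table is 110 mm.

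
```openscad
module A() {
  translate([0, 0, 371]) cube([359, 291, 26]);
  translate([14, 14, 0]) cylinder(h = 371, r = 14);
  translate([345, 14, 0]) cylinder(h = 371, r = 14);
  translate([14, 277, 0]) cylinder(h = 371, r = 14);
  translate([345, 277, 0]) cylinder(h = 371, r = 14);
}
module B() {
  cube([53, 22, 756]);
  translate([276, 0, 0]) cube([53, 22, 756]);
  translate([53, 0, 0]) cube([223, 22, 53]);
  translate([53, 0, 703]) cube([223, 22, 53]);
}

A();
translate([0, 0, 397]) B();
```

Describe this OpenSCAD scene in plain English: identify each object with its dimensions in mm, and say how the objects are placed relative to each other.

A is a simple wooden stool: a rectangular seat 359 mm (x) by 291 mm (y), 26 mm thick, top face at z = 397 mm, on four round legs, each 28 mm in diameter. The legs rest on z = 0, each leg's axis is inset half a diameter from the nearest pair of seat edges (so the leg's bounding box is flush with the corner).

B is a picture frame with a 223×650 mm rectangular opening (x by z) and a uniform 53 mm border on every side. Frame depth is 22 mm along y. It is built from two vertical stiles running the full outside height and two horizontal rails spanning the gap between the stiles.

The picture frame is on top of the stool.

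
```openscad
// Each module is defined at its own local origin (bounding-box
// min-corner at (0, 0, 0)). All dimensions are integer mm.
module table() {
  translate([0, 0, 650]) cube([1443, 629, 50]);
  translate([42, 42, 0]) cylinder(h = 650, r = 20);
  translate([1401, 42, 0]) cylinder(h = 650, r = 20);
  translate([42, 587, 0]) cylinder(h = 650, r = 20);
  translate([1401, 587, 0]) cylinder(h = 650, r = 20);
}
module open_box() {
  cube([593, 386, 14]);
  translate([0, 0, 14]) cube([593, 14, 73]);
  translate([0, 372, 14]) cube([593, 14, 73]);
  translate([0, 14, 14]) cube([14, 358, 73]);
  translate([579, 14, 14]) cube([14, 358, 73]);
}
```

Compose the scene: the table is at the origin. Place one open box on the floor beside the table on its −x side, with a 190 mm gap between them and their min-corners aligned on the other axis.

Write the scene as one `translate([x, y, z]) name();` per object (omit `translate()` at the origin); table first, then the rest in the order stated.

table();
translate([-783, 0, 0]) open_box();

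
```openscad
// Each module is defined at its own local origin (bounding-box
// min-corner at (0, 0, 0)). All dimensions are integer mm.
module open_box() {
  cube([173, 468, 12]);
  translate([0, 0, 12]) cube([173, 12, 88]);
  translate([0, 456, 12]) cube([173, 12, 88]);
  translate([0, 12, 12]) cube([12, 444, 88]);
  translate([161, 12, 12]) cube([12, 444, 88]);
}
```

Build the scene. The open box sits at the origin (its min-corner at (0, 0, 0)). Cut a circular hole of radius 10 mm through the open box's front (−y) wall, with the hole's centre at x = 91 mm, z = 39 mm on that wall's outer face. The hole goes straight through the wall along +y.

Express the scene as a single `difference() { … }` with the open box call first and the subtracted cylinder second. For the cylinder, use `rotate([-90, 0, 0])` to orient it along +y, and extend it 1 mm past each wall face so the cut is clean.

difference() {
  open_box();
  translate([91, -1, 39]) rotate([-90, 0, 0]) cylinder(h = 14, r = 10);
}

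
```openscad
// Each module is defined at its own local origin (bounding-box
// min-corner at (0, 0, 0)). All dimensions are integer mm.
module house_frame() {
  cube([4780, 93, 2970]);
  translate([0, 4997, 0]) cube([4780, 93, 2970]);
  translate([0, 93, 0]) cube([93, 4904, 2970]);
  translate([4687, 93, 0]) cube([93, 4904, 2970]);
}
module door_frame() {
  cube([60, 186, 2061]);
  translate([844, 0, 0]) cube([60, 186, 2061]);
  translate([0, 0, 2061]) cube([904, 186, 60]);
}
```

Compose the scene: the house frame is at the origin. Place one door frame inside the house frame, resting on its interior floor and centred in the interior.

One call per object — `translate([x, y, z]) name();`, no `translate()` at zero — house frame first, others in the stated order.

house_frame();
translate([1938, 2452, 0]) door_frame();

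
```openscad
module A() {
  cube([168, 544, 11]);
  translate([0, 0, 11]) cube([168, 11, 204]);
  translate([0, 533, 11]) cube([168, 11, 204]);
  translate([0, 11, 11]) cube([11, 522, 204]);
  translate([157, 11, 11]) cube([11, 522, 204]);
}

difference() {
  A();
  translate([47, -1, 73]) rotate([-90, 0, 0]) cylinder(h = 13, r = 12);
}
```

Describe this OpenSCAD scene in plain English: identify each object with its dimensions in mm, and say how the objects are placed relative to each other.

A is an open-topped rectangular box: outside dimensions 168×544×215 mm, with a uniform wall and base thickness of 11 mm. The base is a full 168×544 slab on the floor; four walls sit on top of the base. The front and back walls (the −y and +y sides) span the full width; the two side walls fit between them.

The open box has a circular hole of radius 12 mm through its front wall, centred at (x = 47, z = 73).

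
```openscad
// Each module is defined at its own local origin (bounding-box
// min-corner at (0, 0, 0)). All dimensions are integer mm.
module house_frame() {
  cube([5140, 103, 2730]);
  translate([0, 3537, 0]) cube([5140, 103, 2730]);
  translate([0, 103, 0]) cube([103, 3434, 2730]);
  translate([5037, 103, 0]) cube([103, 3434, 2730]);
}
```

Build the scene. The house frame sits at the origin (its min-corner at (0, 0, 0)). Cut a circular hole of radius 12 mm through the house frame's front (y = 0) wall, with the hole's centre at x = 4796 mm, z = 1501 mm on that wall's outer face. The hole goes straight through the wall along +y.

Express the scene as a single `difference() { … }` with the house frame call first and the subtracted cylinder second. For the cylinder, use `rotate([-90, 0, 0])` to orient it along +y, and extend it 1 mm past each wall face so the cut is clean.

difference() {
  house_frame();
  translate([4796, -1, 1501]) rotate([-90, 0, 0]) cylinder(h = 105, r = 12);
}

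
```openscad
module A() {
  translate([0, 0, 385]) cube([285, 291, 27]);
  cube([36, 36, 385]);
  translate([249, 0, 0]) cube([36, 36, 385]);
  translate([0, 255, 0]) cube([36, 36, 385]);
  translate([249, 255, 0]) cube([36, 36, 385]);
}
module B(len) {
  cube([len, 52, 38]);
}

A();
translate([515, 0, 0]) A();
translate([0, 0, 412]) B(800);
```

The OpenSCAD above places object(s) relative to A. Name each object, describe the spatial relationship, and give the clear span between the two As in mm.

Second stool starts at x = 515; first ends at x = 285; clear span = 515 − 285 = 230 mm.

A is a stool. B is a beam. A beam spans the tops of two stools. The clear span between the two stools is 230 mm.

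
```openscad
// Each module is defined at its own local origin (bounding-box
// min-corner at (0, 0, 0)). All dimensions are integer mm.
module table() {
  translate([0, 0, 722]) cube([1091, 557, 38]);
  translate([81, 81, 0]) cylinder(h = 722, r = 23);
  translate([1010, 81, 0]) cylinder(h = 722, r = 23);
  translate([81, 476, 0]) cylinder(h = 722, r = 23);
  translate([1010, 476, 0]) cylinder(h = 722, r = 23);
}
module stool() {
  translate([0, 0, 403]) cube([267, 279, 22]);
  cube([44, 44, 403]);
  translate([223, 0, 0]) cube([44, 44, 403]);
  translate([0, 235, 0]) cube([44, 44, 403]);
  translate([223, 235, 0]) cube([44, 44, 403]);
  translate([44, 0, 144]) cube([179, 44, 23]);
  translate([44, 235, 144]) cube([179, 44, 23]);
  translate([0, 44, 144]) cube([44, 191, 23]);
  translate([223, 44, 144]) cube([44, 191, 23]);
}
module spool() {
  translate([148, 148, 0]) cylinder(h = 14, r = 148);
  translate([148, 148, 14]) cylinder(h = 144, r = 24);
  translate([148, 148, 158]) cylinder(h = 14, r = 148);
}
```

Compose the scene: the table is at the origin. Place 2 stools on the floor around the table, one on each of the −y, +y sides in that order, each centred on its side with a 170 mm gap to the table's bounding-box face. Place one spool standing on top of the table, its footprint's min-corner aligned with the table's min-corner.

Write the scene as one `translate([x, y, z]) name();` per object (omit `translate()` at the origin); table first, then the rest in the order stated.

table();
translate([412, -449, 0]) stool();
translate([412, 727, 0]) stool();
translate([0, 0, 760]) spool();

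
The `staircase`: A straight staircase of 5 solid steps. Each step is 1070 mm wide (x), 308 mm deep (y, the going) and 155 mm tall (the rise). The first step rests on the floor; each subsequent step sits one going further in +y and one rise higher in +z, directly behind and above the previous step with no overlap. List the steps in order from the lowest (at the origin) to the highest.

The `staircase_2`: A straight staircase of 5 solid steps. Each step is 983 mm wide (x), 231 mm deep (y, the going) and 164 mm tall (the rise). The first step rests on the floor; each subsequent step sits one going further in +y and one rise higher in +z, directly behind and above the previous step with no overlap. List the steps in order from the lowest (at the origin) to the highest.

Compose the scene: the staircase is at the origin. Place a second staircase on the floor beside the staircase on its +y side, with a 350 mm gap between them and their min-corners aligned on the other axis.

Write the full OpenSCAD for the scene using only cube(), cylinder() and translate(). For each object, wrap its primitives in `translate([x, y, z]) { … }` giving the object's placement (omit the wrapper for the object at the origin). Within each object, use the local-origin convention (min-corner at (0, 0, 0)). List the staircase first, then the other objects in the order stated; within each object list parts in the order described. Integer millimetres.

cube([1070, 308, 155]);
translate([0, 308, 155]) cube([1070, 308, 155]);
translate([0, 616, 310]) cube([1070, 308, 155]);
translate([0, 924, 465]) cube([1070, 308, 155]);
translate([0, 1232, 620]) cube([1070, 308, 155]);
translate([0, 1890, 0]) {
  cube([983, 231, 164]);
  translate([0, 231, 164]) cube([983, 231, 164]);
  translate([0, 462, 328]) cube([983, 231, 164]);
  translate([0, 693, 492]) cube([983, 231, 164]);
  translate([0, 924, 656]) cube([983, 231, 164]);
}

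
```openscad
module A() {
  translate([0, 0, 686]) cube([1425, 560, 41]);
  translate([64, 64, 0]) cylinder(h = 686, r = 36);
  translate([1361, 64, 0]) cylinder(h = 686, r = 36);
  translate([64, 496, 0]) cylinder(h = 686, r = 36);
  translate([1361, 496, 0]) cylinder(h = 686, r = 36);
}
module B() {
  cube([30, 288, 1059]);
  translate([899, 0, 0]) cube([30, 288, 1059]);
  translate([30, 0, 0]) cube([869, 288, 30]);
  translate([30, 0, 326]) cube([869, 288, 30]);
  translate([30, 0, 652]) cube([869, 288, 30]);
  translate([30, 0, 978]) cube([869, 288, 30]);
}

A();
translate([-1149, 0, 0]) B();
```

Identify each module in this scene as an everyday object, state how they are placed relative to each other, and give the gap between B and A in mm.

The bookshelf's nearest face is 220 mm from the table's −x face.

A is a table. B is a bookshelf. The bookshelf is on the floor beside the table on its −x side. The gap between the bookshelf and the table is 220 mm.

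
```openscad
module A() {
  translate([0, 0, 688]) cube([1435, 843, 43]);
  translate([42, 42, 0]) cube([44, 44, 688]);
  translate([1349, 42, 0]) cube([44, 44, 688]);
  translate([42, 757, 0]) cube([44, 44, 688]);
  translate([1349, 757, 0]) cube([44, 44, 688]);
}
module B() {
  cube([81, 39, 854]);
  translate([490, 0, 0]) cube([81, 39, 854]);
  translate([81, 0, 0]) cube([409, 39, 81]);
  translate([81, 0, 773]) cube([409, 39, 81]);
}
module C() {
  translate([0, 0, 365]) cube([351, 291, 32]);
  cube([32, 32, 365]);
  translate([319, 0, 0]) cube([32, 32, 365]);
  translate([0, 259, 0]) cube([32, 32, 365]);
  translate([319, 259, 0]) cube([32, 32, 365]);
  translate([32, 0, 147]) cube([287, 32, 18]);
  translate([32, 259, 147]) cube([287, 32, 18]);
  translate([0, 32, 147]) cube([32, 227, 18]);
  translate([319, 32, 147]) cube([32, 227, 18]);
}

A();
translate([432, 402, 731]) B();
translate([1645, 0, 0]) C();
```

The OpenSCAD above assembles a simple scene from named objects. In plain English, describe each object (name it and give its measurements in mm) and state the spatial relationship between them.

A is a table: top 1435 mm (x) × 843 mm (y), 43 mm thick, upper face at z = 731 mm, on four 44×44 mm square legs, each inset 42 mm from the nearest pair of top edges, running from z = 0 to the bottom of the top.

B is a picture frame with a 409×692 mm rectangular opening (x by z) and a uniform 81 mm border on every side. Frame depth is 39 mm along y. It is built from two vertical stiles running the full outside height and two horizontal rails spanning the gap between the stiles.

C is a four-legged stool. The seat is a 351×291×32 mm slab whose top surface is at z = 397 mm; four square legs, each 32×32 mm in cross-section, run from the floor (z = 0) to the underside of the seat, each flush with a corner of the seat. Four stretchers, 32 mm wide and 18 mm tall, connect adjacent legs with their undersides at z = 147 mm, each running between the inner faces of the legs it joins and aligned with the legs' outer faces on the other axis.

The picture frame is on top of the table, centred. The stool is on the floor beside the table on its +x side.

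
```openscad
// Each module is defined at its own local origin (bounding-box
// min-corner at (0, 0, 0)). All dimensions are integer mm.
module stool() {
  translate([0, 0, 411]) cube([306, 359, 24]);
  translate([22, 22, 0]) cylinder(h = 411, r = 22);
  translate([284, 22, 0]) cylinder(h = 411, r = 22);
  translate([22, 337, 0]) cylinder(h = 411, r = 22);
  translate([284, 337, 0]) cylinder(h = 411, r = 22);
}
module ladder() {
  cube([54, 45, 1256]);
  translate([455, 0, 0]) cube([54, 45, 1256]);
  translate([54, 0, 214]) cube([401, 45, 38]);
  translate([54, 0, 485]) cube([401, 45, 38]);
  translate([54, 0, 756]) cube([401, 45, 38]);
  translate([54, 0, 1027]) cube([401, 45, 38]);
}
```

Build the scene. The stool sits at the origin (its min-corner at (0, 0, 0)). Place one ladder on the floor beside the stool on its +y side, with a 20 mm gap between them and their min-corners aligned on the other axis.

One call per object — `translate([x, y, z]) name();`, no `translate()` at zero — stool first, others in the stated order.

stool();
translate([0, 379, 0]) ladder();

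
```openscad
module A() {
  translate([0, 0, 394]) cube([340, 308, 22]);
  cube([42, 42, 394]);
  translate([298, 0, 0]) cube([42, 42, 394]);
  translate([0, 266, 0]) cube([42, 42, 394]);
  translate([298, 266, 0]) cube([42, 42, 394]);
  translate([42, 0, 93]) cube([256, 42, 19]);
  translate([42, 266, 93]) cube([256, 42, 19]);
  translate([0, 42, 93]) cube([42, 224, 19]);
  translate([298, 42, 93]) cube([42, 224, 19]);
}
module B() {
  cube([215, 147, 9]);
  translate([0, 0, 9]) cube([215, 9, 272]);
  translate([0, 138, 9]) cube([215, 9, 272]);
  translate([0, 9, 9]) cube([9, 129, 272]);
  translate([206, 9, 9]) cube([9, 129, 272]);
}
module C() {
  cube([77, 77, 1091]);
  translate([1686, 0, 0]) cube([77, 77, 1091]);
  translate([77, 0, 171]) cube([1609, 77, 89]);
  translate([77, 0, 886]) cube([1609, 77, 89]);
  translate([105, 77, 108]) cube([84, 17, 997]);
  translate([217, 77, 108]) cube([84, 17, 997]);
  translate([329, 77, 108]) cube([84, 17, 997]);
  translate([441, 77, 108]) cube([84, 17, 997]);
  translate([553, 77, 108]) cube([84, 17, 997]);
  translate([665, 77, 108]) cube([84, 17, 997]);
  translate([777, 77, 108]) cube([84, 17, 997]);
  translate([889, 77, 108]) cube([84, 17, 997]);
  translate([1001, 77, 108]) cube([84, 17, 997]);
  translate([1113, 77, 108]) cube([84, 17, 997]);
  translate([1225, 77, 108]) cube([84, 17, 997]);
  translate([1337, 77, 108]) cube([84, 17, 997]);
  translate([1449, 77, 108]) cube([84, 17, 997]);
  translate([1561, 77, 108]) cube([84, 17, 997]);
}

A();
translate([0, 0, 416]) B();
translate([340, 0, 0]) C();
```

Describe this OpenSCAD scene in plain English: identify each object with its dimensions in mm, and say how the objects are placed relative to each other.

A is a simple wooden stool: a rectangular seat 340 mm (x) by 308 mm (y), 22 mm thick, top face at z = 416 mm, on four square legs, each 42×42 mm in cross-section. The legs rest on z = 0, each flush with a corner of the seat. Four stretchers, 42 mm wide and 19 mm tall, connect adjacent legs with their undersides at z = 93 mm, each running between the inner faces of the legs it joins and aligned with the legs' outer faces on the other axis.

B is an open storage box with external size 215×147×281 mm and wall thickness 9 mm (the base is also 9 mm thick). The base covers the whole footprint; the four walls stand on the base, with the y-facing walls full-width and the x-facing walls fitting between their inner faces.

C is a fence section. Two 77×77 mm posts, 1091 mm tall, stand on the floor with a clear span of 1609 mm between their inner faces. Two horizontal rails of 77×89 mm section span the gap between the posts with their undersides at z = 171 mm and z = 886 mm, flush with the posts' −y face. 14 pickets, each 84 mm wide, 17 mm thick and 997 mm tall, are fixed to the +y face of the rails with their bottoms at z = 108 mm, evenly spaced across the span with equal gaps (rounded down to the nearest mm) at the −x end and between each pair — any rounding remainder accumulates at the +x end.

The open box is on top of the stool. The fence section is against the stool's +x side, with their −y faces flush.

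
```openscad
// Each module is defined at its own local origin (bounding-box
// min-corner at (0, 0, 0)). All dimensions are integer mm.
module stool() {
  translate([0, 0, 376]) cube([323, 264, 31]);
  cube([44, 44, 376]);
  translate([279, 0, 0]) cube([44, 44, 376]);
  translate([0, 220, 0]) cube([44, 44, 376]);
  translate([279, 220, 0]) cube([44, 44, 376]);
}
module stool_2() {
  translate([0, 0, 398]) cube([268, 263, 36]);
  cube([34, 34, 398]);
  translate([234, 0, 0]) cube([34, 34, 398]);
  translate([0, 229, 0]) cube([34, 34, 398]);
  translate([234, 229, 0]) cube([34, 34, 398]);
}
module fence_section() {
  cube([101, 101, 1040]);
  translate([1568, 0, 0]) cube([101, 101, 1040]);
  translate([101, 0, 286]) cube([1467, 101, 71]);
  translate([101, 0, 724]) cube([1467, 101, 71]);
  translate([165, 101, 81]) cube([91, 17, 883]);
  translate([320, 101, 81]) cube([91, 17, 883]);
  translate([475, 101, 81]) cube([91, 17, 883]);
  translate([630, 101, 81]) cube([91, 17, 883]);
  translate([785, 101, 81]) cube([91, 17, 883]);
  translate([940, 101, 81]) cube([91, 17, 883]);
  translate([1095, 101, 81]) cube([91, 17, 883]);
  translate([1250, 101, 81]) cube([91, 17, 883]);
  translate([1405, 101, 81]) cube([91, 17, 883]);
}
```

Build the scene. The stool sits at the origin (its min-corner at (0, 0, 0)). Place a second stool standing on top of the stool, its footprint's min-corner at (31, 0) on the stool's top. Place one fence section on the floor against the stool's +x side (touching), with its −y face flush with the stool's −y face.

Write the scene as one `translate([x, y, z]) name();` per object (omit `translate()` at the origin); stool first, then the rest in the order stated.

stool();
translate([31, 0, 407]) stool_2();
translate([323, 0, 0]) fence_section();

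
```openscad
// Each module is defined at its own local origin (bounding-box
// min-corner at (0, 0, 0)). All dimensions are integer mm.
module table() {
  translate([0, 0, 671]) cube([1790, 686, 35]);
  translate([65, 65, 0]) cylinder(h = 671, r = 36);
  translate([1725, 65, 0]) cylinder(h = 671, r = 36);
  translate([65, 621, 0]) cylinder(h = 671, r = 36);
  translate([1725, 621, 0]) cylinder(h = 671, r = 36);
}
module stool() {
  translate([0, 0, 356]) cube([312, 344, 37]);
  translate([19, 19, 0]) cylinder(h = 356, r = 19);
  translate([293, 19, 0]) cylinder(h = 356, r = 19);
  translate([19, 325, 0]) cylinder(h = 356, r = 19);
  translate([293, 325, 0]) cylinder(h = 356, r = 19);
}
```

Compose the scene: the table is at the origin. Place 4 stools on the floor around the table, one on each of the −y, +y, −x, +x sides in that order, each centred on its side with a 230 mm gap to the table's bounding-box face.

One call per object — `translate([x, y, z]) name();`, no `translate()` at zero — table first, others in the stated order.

table();
translate([739, -574, 0]) stool();
translate([739, 916, 0]) stool();
translate([-542, 171, 0]) stool();
translate([2020, 171, 0]) stool();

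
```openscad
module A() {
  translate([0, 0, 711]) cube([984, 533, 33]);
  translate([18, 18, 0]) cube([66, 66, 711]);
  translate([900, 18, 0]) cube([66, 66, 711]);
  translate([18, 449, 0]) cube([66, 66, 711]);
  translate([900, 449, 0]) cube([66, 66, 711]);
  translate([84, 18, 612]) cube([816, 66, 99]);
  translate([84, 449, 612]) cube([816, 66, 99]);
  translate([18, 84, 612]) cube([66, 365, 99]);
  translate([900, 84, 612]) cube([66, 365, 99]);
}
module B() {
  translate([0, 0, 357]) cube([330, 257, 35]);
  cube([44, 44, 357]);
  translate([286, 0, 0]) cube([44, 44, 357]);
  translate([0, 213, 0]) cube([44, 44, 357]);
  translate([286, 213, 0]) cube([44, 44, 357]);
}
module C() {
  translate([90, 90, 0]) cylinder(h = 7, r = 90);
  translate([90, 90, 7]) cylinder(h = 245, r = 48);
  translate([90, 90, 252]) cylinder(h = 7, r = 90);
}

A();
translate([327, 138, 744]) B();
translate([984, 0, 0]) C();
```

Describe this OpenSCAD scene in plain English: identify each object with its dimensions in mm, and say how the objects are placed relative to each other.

A is a rectangular dining table. The top is 984×533×33 mm with its upper surface at z = 744 mm. It stands on four 66×66 mm square legs, each inset 18 mm from the nearest pair of top edges, running from the floor to the underside of the top. Four apron rails, 66 mm thick and 99 mm tall, run between adjacent legs with their top edges flush with the underside of the top and their outer faces flush with the legs' outer faces.

B is a simple wooden stool: a rectangular seat 330 mm (x) by 257 mm (y), 35 mm thick, top face at z = 392 mm, on four square legs, each 44×44 mm in cross-section. The legs rest on z = 0, each flush with a corner of the seat.

C is a spool: two coaxial disc flanges of radius 90 mm and thickness 7 mm, joined by a core cylinder of radius 48 mm and height 245 mm. The lower flange rests on z = 0 and the three cylinders share a vertical axis.

The stool is on top of the table, centred. The spool is against the table's +x side, with their −y faces flush.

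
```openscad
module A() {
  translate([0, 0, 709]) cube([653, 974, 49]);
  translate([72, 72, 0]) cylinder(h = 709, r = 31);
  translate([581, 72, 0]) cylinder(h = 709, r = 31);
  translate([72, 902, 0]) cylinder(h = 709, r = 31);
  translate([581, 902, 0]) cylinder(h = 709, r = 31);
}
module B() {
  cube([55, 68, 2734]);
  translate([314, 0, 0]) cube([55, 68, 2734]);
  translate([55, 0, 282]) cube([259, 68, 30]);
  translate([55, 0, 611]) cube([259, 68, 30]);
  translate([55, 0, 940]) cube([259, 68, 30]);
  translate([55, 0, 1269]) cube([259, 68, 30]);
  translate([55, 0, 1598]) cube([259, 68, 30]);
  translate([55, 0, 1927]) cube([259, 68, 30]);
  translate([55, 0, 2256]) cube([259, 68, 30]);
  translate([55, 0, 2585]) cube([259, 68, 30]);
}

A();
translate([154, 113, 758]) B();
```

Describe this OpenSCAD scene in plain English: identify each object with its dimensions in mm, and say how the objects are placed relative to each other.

A is a table with a 653×974 mm rectangular top, 49 mm thick, top surface at z = 758 mm, supported by four round legs of 62 mm diameter, each leg's bounding box inset 41 mm from the nearest pair of top edges, running from the floor.

B is a wooden ladder with two side rails of 55×68 mm section and 2734 mm height, set 369 mm apart overall. Between them run 8 rectangular rungs (68 mm deep, 30 mm thick), front faces flush with the rails' −y face. The bottom of the first rung is 282 mm above the floor and each subsequent rung is 329 mm higher than the one below.

The ladder is on top of the table.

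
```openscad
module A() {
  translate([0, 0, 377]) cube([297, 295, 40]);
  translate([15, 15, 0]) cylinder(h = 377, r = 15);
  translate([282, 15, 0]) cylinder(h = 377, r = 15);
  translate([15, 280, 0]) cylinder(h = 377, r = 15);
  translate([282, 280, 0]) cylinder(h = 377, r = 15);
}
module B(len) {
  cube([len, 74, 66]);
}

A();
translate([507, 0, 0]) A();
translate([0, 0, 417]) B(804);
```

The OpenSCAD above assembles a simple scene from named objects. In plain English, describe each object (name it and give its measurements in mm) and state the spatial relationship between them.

A is a simple wooden stool: a rectangular seat 297 mm (x) by 295 mm (y), 40 mm thick, top face at z = 417 mm, on four round legs, each 30 mm in diameter. The legs rest on z = 0, each leg's axis is inset half a diameter from the nearest pair of seat edges (so the leg's bounding box is flush with the corner).

B is a rectangular beam 804 mm long (x), 74 mm deep (y), 66 mm thick (z).

The beam spans the tops of two stools placed 210 mm apart, resting at z = 417 mm.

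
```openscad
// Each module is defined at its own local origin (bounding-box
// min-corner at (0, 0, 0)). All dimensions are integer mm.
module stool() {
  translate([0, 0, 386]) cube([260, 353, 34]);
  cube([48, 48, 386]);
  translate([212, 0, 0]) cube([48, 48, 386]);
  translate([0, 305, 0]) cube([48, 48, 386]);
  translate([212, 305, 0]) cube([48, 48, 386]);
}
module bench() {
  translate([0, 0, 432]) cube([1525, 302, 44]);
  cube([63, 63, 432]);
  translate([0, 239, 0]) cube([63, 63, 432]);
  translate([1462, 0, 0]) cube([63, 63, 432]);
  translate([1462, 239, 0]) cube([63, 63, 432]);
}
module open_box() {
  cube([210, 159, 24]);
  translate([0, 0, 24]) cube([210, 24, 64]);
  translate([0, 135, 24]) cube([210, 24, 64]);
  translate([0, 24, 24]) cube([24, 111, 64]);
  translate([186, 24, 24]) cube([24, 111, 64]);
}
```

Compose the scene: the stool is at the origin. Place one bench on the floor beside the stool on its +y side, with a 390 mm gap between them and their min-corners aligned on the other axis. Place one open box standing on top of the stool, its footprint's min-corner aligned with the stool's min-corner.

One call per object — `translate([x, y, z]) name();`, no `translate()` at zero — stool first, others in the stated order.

stool();
translate([0, 743, 0]) bench();
translate([0, 0, 420]) open_box();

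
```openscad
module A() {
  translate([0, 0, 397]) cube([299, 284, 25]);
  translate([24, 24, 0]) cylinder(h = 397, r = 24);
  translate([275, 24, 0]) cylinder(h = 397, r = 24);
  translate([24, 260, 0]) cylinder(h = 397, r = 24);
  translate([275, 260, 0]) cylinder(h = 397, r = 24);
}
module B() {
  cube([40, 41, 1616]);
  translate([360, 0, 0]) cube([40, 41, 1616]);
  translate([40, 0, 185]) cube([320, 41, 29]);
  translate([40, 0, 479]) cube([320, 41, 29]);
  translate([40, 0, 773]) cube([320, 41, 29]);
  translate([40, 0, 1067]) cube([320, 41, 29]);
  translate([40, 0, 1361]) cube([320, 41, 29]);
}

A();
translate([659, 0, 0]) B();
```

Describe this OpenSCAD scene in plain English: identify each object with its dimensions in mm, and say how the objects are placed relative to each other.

A is a simple wooden stool: a rectangular seat 299 mm (x) by 284 mm (y), 25 mm thick, top face at z = 422 mm, on four round legs, each 48 mm in diameter. The legs rest on z = 0, each leg's axis is inset half a diameter from the nearest pair of seat edges (so the leg's bounding box is flush with the corner).

B is a wooden ladder with two side rails of 40×41 mm section and 1616 mm height, set 400 mm apart overall. Between them run 5 rectangular rungs (41 mm deep, 29 mm thick), front faces flush with the rails' −y face. The bottom of the first rung is 185 mm above the floor and each subsequent rung is 294 mm higher than the one below.

The ladder is on the floor beside the stool on its +x side.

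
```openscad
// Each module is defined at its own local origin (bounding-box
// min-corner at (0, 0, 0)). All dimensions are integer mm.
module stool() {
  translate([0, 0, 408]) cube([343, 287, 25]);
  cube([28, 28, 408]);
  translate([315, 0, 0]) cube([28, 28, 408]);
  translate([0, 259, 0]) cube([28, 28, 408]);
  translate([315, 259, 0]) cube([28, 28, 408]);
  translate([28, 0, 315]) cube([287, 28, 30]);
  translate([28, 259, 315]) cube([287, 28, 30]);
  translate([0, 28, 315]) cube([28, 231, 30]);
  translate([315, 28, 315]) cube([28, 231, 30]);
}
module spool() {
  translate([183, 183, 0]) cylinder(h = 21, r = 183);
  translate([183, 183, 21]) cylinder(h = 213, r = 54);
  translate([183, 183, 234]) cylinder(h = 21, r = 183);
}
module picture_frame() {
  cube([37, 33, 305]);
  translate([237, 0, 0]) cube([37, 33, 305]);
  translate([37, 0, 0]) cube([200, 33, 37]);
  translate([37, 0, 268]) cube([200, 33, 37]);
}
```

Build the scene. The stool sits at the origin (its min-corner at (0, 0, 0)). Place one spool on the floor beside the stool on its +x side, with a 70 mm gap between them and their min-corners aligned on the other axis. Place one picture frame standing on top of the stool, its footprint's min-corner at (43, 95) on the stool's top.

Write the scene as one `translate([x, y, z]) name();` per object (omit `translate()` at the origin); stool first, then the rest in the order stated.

stool();
translate([413, 0, 0]) spool();
translate([43, 95, 433]) picture_frame();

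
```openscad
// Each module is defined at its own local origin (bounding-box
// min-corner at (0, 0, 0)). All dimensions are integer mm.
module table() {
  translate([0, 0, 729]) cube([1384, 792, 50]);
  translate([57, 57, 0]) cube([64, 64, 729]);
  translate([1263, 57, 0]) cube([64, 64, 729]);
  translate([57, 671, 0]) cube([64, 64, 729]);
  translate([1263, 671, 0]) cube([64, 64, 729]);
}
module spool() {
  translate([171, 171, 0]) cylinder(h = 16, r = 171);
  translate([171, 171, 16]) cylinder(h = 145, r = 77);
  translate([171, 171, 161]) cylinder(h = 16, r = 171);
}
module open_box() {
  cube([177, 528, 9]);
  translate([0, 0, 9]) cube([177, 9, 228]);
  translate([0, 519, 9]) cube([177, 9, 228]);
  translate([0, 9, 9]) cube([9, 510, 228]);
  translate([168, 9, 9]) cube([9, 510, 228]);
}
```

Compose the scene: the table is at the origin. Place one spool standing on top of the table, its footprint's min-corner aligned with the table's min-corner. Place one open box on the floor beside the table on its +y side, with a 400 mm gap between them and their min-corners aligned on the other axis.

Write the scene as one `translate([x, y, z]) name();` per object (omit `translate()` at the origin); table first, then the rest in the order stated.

table();
translate([0, 0, 779]) spool();
translate([0, 1192, 0]) open_box();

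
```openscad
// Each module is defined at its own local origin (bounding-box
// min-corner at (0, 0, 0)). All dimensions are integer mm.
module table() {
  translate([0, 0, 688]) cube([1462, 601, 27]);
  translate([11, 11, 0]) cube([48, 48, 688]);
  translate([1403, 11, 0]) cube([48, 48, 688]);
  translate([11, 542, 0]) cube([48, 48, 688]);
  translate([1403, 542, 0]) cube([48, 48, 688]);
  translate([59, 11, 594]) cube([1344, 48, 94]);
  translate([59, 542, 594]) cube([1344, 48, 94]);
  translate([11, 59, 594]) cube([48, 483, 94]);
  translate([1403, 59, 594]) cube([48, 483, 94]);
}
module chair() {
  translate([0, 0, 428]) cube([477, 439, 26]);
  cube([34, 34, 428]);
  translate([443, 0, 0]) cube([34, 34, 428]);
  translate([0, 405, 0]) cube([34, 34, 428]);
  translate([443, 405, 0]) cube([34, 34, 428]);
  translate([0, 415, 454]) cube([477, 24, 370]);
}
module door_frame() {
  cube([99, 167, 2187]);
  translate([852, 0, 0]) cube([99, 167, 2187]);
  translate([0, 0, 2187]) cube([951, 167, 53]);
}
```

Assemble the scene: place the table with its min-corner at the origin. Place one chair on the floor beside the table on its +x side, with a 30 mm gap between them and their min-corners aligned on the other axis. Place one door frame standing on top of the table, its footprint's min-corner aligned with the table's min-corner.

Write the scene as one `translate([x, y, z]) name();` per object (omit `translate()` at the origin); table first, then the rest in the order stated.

table();
translate([1492, 0, 0]) chair();
translate([0, 0, 715]) door_frame();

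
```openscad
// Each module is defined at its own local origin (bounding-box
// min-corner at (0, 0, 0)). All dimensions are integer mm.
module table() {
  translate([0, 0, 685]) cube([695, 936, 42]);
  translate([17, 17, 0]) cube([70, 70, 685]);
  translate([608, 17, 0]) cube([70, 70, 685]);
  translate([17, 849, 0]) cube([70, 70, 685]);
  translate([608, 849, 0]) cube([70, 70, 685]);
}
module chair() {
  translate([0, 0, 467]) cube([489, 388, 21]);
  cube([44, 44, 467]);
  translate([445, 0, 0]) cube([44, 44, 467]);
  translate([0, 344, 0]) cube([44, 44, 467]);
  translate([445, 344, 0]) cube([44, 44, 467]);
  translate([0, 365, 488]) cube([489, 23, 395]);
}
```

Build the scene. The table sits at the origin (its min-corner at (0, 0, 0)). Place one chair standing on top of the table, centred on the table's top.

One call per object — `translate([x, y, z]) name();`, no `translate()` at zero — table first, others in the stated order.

table();
translate([103, 274, 727]) chair();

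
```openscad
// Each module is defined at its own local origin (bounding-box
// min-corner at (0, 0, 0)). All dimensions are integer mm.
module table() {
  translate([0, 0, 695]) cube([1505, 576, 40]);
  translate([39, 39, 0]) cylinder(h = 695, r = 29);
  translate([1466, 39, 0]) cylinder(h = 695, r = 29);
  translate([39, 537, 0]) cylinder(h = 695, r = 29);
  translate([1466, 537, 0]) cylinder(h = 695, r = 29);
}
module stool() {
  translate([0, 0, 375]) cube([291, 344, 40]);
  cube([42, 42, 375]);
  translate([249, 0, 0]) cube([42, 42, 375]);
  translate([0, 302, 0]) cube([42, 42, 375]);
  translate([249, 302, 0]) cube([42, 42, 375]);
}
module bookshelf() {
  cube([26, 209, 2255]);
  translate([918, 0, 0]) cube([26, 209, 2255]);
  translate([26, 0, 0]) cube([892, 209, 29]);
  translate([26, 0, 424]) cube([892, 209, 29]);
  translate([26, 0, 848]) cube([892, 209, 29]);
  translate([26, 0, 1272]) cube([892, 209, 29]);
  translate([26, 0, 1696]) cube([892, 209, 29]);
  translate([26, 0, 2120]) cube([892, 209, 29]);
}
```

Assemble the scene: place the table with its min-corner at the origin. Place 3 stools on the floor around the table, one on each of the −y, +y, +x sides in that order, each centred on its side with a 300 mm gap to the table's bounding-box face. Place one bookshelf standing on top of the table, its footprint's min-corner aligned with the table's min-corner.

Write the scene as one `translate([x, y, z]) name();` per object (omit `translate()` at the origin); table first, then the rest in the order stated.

table();
translate([607, -644, 0]) stool();
translate([607, 876, 0]) stool();
translate([1805, 116, 0]) stool();
translate([0, 0, 735]) bookshelf();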